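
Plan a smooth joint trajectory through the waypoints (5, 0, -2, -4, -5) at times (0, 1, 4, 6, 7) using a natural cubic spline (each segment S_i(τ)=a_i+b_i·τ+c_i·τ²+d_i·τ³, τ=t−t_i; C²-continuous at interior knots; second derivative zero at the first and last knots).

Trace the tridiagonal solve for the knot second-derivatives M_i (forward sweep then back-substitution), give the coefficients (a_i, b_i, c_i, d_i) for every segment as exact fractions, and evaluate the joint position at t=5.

  seg 0: a=5 b=-3328/591 c=0 d=373/591
  seg 1: a=0 b=-2209/591 c=373/197 d=-514/1773
  seg 2: a=-2 b=-121/591 c=-141/197 d=94/591
  seg 3: a=-4 b=-685/591 c=47/197 d=-47/591
S(5) = -544/197

Δ: Δ0=-5, Δ1=-2/3, Δ2=-1, Δ3=-1
row 1: diag=8, rhs=26; c'=3/8, d'=13/4
row 2: denom=10−3·3/8=71/8; d'=(-2−3·13/4)/(71/8)=-94/71
row 3: denom=6−2·16/71=394/71; d'=(0−2·-94/71)/(394/71)=94/197
back: M3=94/197
back: M2=-94/71−16/71·94/197=-282/197
back: M1=13/4−3/8·-282/197=746/197
M: M0=0, M1=746/197, M2=-282/197, M3=94/197, M4=0
seg 0: a=5, c=M0/2=0, d=(M1−M0)/(6·1)=373/591, b=Δ0−h0·(2M0+M1)/6=-3328/591
seg 1: a=0, c=M1/2=373/197, d=(M2−M1)/(6·3)=-514/1773, b=Δ1−h1·(2M1+M2)/6=-2209/591
seg 2: a=-2, c=M2/2=-141/197, d=(M3−M2)/(6·2)=94/591, b=Δ2−h2·(2M2+M3)/6=-121/591
seg 3: a=-4, c=M3/2=47/197, d=(M4−M3)/(6·1)=-47/591, b=Δ3−h3·(2M3+M4)/6=-685/591
t_q=5 → seg 2, τ=1; S=-2+-121/591·τ+-141/197·τ²+94/591·τ³=-544/197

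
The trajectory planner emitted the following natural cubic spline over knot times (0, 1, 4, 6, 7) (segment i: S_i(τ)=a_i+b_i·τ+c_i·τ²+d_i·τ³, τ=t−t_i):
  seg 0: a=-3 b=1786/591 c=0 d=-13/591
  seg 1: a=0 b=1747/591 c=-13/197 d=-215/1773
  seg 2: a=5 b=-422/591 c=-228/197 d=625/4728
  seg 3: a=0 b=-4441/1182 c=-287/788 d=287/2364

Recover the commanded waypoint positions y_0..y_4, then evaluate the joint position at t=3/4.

y_0=-3 y_1=0 y_2=5 y_3=0 y_4=-4
S(3/4) = -9365/12608

y_0 = S_0(0) = a_0 = -3
y_1 = S_1(0) = a_1 = 0
y_2 = S_2(0) = a_2 = 5
y_3 = S_3(0) = a_3 = 0
y_4 = S_3(1) = -4
t_q=3/4 is in segment 0 (τ=3/4); S_0(τ)=-9365/12608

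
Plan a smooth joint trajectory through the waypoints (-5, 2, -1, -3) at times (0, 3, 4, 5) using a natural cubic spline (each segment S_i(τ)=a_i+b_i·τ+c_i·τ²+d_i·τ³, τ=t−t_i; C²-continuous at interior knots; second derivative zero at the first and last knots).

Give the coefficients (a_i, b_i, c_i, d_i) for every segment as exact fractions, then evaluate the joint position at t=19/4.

  seg 0: a=-5 b=418/93 c=0 d=-67/279
  seg 1: a=2 b=-185/93 c=-67/31 d=107/93
  seg 2: a=-1 b=-266/93 c=40/31 d=-40/93
S(19/4) = -645/248

Δ: Δ0=7/3, Δ1=-3, Δ2=-2
row 1: diag=8, rhs=-32; c'=1/8, d'=-4
row 2: denom=4−1·1/8=31/8; d'=(6−1·-4)/(31/8)=80/31
back: M2=80/31
back: M1=-4−1/8·80/31=-134/31
M: M0=0, M1=-134/31, M2=80/31, M3=0
seg 0: a=-5, c=M0/2=0, d=(M1−M0)/(6·3)=-67/279, b=Δ0−h0·(2M0+M1)/6=418/93
seg 1: a=2, c=M1/2=-67/31, d=(M2−M1)/(6·1)=107/93, b=Δ1−h1·(2M1+M2)/6=-185/93
seg 2: a=-1, c=M2/2=40/31, d=(M3−M2)/(6·1)=-40/93, b=Δ2−h2·(2M2+M3)/6=-266/93
t_q=19/4 → seg 2, τ=3/4; S=-1+-266/93·τ+40/31·τ²+-40/93·τ³=-645/248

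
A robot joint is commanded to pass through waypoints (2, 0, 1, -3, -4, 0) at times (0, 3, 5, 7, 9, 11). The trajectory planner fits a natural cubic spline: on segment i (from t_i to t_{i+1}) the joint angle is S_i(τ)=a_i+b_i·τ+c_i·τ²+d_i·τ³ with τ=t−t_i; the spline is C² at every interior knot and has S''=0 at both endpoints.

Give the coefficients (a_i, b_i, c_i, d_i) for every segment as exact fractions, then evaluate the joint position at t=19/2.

  seg 0: a=2 b=-2017/1590 c=0 d=319/4770
  seg 1: a=0 b=427/795 c=319/530 d=-1973/6360
  seg 2: a=1 b=-1237/1590 c=-267/212 d=1031/3180
  seg 3: a=-3 b=-3061/1590 c=727/1060 d=17/1272
  seg 4: a=-4 b=778/795 c=203/265 d=-203/1590
S(19/2) = -14141/4240

Δ: Δ0=-2/3, Δ1=1/2, Δ2=-2, Δ3=-1/2, Δ4=2
row 1: diag=10, rhs=7; c'=1/5, d'=7/10
row 2: denom=8−2·1/5=38/5; d'=(-15−2·7/10)/(38/5)=-41/19
row 3: denom=8−2·5/19=142/19; d'=(9−2·-41/19)/(142/19)=253/142
row 4: denom=8−2·19/71=530/71; d'=(15−2·253/142)/(530/71)=406/265
back: M4=406/265
back: M3=253/142−19/71·406/265=727/530
back: M2=-41/19−5/19·727/530=-267/106
back: M1=7/10−1/5·-267/106=319/265
M: M0=0, M1=319/265, M2=-267/106, M3=727/530, M4=406/265, M5=0
seg 0: a=2, c=M0/2=0, d=(M1−M0)/(6·3)=319/4770, b=Δ0−h0·(2M0+M1)/6=-2017/1590
seg 1: a=0, c=M1/2=319/530, d=(M2−M1)/(6·2)=-1973/6360, b=Δ1−h1·(2M1+M2)/6=427/795
seg 2: a=1, c=M2/2=-267/212, d=(M3−M2)/(6·2)=1031/3180, b=Δ2−h2·(2M2+M3)/6=-1237/1590
seg 3: a=-3, c=M3/2=727/1060, d=(M4−M3)/(6·2)=17/1272, b=Δ3−h3·(2M3+M4)/6=-3061/1590
seg 4: a=-4, c=M4/2=203/265, d=(M5−M4)/(6·2)=-203/1590, b=Δ4−h4·(2M4+M5)/6=778/795
t_q=19/2 → seg 4, τ=1/2; S=-4+778/795·τ+203/265·τ²+-203/1590·τ³=-14141/4240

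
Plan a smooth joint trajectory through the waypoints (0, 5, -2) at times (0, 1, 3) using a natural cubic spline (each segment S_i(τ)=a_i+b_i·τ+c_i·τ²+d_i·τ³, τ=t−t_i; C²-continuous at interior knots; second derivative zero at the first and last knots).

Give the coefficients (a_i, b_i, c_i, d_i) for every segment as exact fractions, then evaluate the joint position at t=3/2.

  seg 0: a=0 b=77/12 c=0 d=-17/12
  seg 1: a=5 b=13/6 c=-17/4 d=17/24
S(3/2) = 327/64

Δ: Δ0=5, Δ1=-7/2
row 1: diag=6, rhs=-51; c'=1/3, d'=-17/2
back: M1=-17/2
M: M0=0, M1=-17/2, M2=0
seg 0: a=0, c=M0/2=0, d=(M1−M0)/(6·1)=-17/12, b=Δ0−h0·(2M0+M1)/6=77/12
seg 1: a=5, c=M1/2=-17/4, d=(M2−M1)/(6·2)=17/24, b=Δ1−h1·(2M1+M2)/6=13/6
t_q=3/2 → seg 1, τ=1/2; S=5+13/6·τ+-17/4·τ²+17/24·τ³=327/64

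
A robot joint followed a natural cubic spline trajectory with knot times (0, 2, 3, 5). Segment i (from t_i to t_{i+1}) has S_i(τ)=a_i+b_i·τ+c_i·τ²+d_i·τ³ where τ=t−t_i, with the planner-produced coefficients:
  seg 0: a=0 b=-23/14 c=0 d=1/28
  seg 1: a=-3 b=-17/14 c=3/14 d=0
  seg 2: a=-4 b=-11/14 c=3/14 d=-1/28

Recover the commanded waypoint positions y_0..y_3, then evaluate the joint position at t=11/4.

y_0=0 y_1=-3 y_2=-4 y_3=-5
S(11/4) = -849/224

y_0 = S_0(0) = a_0 = 0
y_1 = S_1(0) = a_1 = -3
y_2 = S_2(0) = a_2 = -4
y_3 = S_2(2) = -5
t_q=11/4 is in segment 1 (τ=3/4); S_1(τ)=-849/224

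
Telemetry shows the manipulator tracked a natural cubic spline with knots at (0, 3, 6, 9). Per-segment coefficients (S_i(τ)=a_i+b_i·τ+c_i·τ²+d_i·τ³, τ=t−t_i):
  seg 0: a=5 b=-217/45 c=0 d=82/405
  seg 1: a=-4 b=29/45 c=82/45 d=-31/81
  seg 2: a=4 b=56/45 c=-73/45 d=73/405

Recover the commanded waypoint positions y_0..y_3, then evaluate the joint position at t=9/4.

y_0 = S_0(0) = a_0 = 5
y_1 = S_1(0) = a_1 = -4
y_2 = S_2(0) = a_2 = 4
y_3 = S_2(3) = -2
t_q=9/4 is in segment 0 (τ=9/4); S_0(τ)=-567/160

y_0=5 y_1=-4 y_2=4 y_3=-2
S(9/4) = -567/160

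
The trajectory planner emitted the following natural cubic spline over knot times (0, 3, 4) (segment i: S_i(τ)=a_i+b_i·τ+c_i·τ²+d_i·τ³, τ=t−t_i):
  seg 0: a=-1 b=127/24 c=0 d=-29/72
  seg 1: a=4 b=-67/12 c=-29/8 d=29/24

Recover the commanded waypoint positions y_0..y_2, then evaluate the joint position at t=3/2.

y_0 = S_0(0) = a_0 = -1
y_1 = S_1(0) = a_1 = 4
y_2 = S_1(1) = -4
t_q=3/2 is in segment 0 (τ=3/2); S_0(τ)=357/64

y_0=-1 y_1=4 y_2=-4
S(3/2) = 357/64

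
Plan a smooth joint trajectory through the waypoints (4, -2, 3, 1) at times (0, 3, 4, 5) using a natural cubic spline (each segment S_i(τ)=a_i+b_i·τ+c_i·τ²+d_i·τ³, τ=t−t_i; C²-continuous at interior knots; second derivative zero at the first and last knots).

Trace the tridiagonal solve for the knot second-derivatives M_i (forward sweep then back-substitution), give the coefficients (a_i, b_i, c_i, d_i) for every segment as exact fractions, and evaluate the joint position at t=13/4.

Δ: Δ0=-2, Δ1=5, Δ2=-2
row 1: diag=8, rhs=42; c'=1/8, d'=21/4
row 2: denom=4−1·1/8=31/8; d'=(-42−1·21/4)/(31/8)=-378/31
back: M2=-378/31
back: M1=21/4−1/8·-378/31=210/31
M: M0=0, M1=210/31, M2=-378/31, M3=0
seg 0: a=4, c=M0/2=0, d=(M1−M0)/(6·3)=35/93, b=Δ0−h0·(2M0+M1)/6=-167/31
seg 1: a=-2, c=M1/2=105/31, d=(M2−M1)/(6·1)=-98/31, b=Δ1−h1·(2M1+M2)/6=148/31
seg 2: a=3, c=M2/2=-189/31, d=(M3−M2)/(6·1)=63/31, b=Δ2−h2·(2M2+M3)/6=64/31
t_q=13/4 → seg 1, τ=1/4; S=-2+148/31·τ+105/31·τ²+-98/31·τ³=-639/992

  seg 0: a=4 b=-167/31 c=0 d=35/93
  seg 1: a=-2 b=148/31 c=105/31 d=-98/31
  seg 2: a=3 b=64/31 c=-189/31 d=63/31
S(13/4) = -639/992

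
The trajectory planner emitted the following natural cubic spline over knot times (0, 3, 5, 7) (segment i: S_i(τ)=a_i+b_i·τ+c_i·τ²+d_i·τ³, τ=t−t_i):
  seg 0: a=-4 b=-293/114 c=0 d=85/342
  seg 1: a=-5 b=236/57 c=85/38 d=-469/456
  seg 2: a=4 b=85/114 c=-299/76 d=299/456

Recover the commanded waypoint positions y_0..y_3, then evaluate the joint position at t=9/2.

y_0=-4 y_1=-5 y_2=4 y_3=-5
S(9/2) = 3371/1216

y_0 = S_0(0) = a_0 = -4
y_1 = S_1(0) = a_1 = -5
y_2 = S_2(0) = a_2 = 4
y_3 = S_2(2) = -5
t_q=9/2 is in segment 1 (τ=3/2); S_1(τ)=3371/1216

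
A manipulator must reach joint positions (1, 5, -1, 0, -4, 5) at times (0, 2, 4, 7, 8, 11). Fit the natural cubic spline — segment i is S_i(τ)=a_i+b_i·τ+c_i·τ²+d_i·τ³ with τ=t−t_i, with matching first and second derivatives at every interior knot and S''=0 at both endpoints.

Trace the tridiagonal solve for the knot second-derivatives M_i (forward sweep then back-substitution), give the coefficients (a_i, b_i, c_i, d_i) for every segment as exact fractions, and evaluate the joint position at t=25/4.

Δ: Δ0=2, Δ1=-3, Δ2=1/3, Δ3=-4, Δ4=3
row 1: diag=8, rhs=-30; c'=1/4, d'=-15/4
row 2: denom=10−2·1/4=19/2; d'=(20−2·-15/4)/(19/2)=55/19
row 3: denom=8−3·6/19=134/19; d'=(-26−3·55/19)/(134/19)=-659/134
row 4: denom=8−1·19/134=1053/134; d'=(42−1·-659/134)/(1053/134)=6287/1053
back: M4=6287/1053
back: M3=-659/134−19/134·6287/1053=-6070/1053
back: M2=55/19−6/19·-6070/1053=1655/351
back: M1=-15/4−1/4·1655/351=-1730/351
M: M0=0, M1=-1730/351, M2=1655/351, M3=-6070/1053, M4=6287/1053, M5=0
seg 0: a=1, c=M0/2=0, d=(M1−M0)/(6·2)=-865/2106, b=Δ0−h0·(2M0+M1)/6=3836/1053
seg 1: a=5, c=M1/2=-865/351, d=(M2−M1)/(6·2)=3385/4212, b=Δ1−h1·(2M1+M2)/6=-1354/1053
seg 2: a=-1, c=M2/2=1655/702, d=(M3−M2)/(6·3)=-11035/18954, b=Δ2−h2·(2M2+M3)/6=-1579/1053
seg 3: a=0, c=M3/2=-3035/1053, d=(M4−M3)/(6·1)=1373/702, b=Δ3−h3·(2M3+M4)/6=-6473/2106
seg 4: a=-4, c=M4/2=6287/2106, d=(M5−M4)/(6·3)=-6287/18954, b=Δ4−h4·(2M4+M5)/6=-3128/1053
t_q=25/4 → seg 2, τ=9/4; S=-1+-1579/1053·τ+1655/702·τ²+-11035/18954·τ³=13921/14976

  seg 0: a=1 b=3836/1053 c=0 d=-865/2106
  seg 1: a=5 b=-1354/1053 c=-865/351 d=3385/4212
  seg 2: a=-1 b=-1579/1053 c=1655/702 d=-11035/18954
  seg 3: a=0 b=-6473/2106 c=-3035/1053 d=1373/702
  seg 4: a=-4 b=-3128/1053 c=6287/2106 d=-6287/18954
S(25/4) = 13921/14976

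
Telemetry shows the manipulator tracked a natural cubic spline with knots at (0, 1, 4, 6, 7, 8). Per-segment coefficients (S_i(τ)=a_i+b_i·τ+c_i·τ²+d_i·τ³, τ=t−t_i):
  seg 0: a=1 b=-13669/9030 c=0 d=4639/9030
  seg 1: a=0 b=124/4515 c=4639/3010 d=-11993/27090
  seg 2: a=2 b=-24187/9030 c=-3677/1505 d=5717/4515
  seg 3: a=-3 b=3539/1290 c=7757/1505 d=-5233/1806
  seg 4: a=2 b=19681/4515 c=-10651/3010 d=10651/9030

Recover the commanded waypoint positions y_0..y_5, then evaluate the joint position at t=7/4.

y_0 = S_0(0) = a_0 = 1
y_1 = S_1(0) = a_1 = 0
y_2 = S_2(0) = a_2 = 2
y_3 = S_3(0) = a_3 = -3
y_4 = S_4(0) = a_4 = 2
y_5 = S_4(1) = 4
t_q=7/4 is in segment 1 (τ=3/4); S_1(τ)=134993/192640

y_0=1 y_1=0 y_2=2 y_3=-3 y_4=2 y_5=4
S(7/4) = 134993/192640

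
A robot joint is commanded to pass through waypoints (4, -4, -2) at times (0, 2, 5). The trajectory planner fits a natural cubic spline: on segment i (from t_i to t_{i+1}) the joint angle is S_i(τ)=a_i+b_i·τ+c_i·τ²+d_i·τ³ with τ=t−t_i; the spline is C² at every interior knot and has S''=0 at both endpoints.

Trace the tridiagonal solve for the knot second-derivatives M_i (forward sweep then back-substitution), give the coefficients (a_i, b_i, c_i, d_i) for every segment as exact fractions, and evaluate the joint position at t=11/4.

Δ: Δ0=-4, Δ1=2/3
row 1: diag=10, rhs=28; c'=3/10, d'=14/5
back: M1=14/5
M: M0=0, M1=14/5, M2=0
seg 0: a=4, c=M0/2=0, d=(M1−M0)/(6·2)=7/30, b=Δ0−h0·(2M0+M1)/6=-74/15
seg 1: a=-4, c=M1/2=7/5, d=(M2−M1)/(6·3)=-7/45, b=Δ1−h1·(2M1+M2)/6=-32/15
t_q=11/4 → seg 1, τ=3/4; S=-4+-32/15·τ+7/5·τ²+-7/45·τ³=-1561/320

  seg 0: a=4 b=-74/15 c=0 d=7/30
  seg 1: a=-4 b=-32/15 c=7/5 d=-7/45
S(11/4) = -1561/320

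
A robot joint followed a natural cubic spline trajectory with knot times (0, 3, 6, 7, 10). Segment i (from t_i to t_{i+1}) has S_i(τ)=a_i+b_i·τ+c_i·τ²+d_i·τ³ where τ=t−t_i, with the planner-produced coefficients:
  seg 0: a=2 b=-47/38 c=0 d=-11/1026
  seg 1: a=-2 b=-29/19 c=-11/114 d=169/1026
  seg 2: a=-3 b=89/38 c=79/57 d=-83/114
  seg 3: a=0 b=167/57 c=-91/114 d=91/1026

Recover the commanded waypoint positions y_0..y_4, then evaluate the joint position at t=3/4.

y_0=2 y_1=-2 y_2=-3 y_3=0 y_4=4
S(3/4) = 2597/2432

y_0 = S_0(0) = a_0 = 2
y_1 = S_1(0) = a_1 = -2
y_2 = S_2(0) = a_2 = -3
y_3 = S_3(0) = a_3 = 0
y_4 = S_3(3) = 4
t_q=3/4 is in segment 0 (τ=3/4); S_0(τ)=2597/2432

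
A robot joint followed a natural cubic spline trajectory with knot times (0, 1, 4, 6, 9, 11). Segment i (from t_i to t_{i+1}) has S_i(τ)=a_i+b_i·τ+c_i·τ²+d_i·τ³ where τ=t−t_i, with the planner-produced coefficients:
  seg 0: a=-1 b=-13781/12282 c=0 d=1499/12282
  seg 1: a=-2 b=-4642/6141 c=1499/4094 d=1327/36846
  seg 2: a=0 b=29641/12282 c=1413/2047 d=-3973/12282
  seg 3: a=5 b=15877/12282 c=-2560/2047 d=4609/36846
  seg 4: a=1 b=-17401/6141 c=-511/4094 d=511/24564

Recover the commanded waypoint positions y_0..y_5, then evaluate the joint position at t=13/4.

y_0=-1 y_1=-2 y_2=0 y_3=5 y_4=1 y_5=-5
S(13/4) = -376501/262016

y_0 = S_0(0) = a_0 = -1
y_1 = S_1(0) = a_1 = -2
y_2 = S_2(0) = a_2 = 0
y_3 = S_3(0) = a_3 = 5
y_4 = S_4(0) = a_4 = 1
y_5 = S_4(2) = -5
t_q=13/4 is in segment 1 (τ=9/4); S_1(τ)=-376501/262016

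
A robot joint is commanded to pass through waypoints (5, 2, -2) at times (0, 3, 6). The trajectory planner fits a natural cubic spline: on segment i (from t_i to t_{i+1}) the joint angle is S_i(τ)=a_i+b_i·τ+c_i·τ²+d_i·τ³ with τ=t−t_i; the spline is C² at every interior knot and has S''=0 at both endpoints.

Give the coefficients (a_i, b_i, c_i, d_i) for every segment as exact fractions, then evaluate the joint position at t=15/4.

  seg 0: a=5 b=-11/12 c=0 d=-1/108
  seg 1: a=2 b=-7/6 c=-1/12 d=1/108
S(15/4) = 277/256

Δ: Δ0=-1, Δ1=-4/3
row 1: diag=12, rhs=-2; c'=1/4, d'=-1/6
back: M1=-1/6
M: M0=0, M1=-1/6, M2=0
seg 0: a=5, c=M0/2=0, d=(M1−M0)/(6·3)=-1/108, b=Δ0−h0·(2M0+M1)/6=-11/12
seg 1: a=2, c=M1/2=-1/12, d=(M2−M1)/(6·3)=1/108, b=Δ1−h1·(2M1+M2)/6=-7/6
t_q=15/4 → seg 1, τ=3/4; S=2+-7/6·τ+-1/12·τ²+1/108·τ³=277/256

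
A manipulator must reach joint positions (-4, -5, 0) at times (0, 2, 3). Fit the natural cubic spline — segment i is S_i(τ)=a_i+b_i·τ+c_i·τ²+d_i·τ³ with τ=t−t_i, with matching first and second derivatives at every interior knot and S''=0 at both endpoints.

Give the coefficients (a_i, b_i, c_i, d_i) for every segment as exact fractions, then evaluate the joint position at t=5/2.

  seg 0: a=-4 b=-7/3 c=0 d=11/24
  seg 1: a=-5 b=19/6 c=11/4 d=-11/12
S(5/2) = -91/32

Δ: Δ0=-1/2, Δ1=5
row 1: diag=6, rhs=33; c'=1/6, d'=11/2
back: M1=11/2
M: M0=0, M1=11/2, M2=0
seg 0: a=-4, c=M0/2=0, d=(M1−M0)/(6·2)=11/24, b=Δ0−h0·(2M0+M1)/6=-7/3
seg 1: a=-5, c=M1/2=11/4, d=(M2−M1)/(6·1)=-11/12, b=Δ1−h1·(2M1+M2)/6=19/6
t_q=5/2 → seg 1, τ=1/2; S=-5+19/6·τ+11/4·τ²+-11/12·τ³=-91/32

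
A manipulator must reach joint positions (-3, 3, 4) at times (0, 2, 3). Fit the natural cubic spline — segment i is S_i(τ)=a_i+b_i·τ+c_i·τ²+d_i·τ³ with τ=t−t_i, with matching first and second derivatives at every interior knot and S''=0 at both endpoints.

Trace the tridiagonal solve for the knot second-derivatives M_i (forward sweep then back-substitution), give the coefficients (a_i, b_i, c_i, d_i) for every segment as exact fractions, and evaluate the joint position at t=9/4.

  seg 0: a=-3 b=11/3 c=0 d=-1/6
  seg 1: a=3 b=5/3 c=-1 d=1/3
S(9/4) = 215/64

Δ: Δ0=3, Δ1=1
row 1: diag=6, rhs=-12; c'=1/6, d'=-2
back: M1=-2
M: M0=0, M1=-2, M2=0
seg 0: a=-3, c=M0/2=0, d=(M1−M0)/(6·2)=-1/6, b=Δ0−h0·(2M0+M1)/6=11/3
seg 1: a=3, c=M1/2=-1, d=(M2−M1)/(6·1)=1/3, b=Δ1−h1·(2M1+M2)/6=5/3
t_q=9/4 → seg 1, τ=1/4; S=3+5/3·τ+-1·τ²+1/3·τ³=215/64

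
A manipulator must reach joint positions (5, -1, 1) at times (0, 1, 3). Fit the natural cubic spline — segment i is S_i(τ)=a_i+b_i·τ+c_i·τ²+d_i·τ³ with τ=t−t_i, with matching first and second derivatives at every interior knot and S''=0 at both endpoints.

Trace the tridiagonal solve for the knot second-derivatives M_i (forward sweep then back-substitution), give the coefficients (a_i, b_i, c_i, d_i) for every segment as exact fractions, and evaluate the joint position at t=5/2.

  seg 0: a=5 b=-43/6 c=0 d=7/6
  seg 1: a=-1 b=-11/3 c=7/2 d=-7/12
S(5/2) = -19/32

Δ: Δ0=-6, Δ1=1
row 1: diag=6, rhs=42; c'=1/3, d'=7
back: M1=7
M: M0=0, M1=7, M2=0
seg 0: a=5, c=M0/2=0, d=(M1−M0)/(6·1)=7/6, b=Δ0−h0·(2M0+M1)/6=-43/6
seg 1: a=-1, c=M1/2=7/2, d=(M2−M1)/(6·2)=-7/12, b=Δ1−h1·(2M1+M2)/6=-11/3
t_q=5/2 → seg 1, τ=3/2; S=-1+-11/3·τ+7/2·τ²+-7/12·τ³=-19/32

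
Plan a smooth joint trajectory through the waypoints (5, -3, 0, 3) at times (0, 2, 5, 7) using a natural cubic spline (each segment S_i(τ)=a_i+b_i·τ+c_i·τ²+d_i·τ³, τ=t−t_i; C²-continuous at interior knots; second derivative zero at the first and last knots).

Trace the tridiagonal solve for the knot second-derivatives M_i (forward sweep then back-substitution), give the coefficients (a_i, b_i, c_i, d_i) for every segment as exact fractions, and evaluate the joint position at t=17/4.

Δ: Δ0=-4, Δ1=1, Δ2=3/2
row 1: diag=10, rhs=30; c'=3/10, d'=3
row 2: denom=10−3·3/10=91/10; d'=(3−3·3)/(91/10)=-60/91
back: M2=-60/91
back: M1=3−3/10·-60/91=291/91
M: M0=0, M1=291/91, M2=-60/91, M3=0
seg 0: a=5, c=M0/2=0, d=(M1−M0)/(6·2)=97/364, b=Δ0−h0·(2M0+M1)/6=-461/91
seg 1: a=-3, c=M1/2=291/182, d=(M2−M1)/(6·3)=-3/14, b=Δ1−h1·(2M1+M2)/6=-170/91
seg 2: a=0, c=M2/2=-30/91, d=(M3−M2)/(6·2)=5/91, b=Δ2−h2·(2M2+M3)/6=353/182
t_q=17/4 → seg 1, τ=9/4; S=-3+-170/91·τ+291/182·τ²+-3/14·τ³=-18051/11648

  seg 0: a=5 b=-461/91 c=0 d=97/364
  seg 1: a=-3 b=-170/91 c=291/182 d=-3/14
  seg 2: a=0 b=353/182 c=-30/91 d=5/91
S(17/4) = -18051/11648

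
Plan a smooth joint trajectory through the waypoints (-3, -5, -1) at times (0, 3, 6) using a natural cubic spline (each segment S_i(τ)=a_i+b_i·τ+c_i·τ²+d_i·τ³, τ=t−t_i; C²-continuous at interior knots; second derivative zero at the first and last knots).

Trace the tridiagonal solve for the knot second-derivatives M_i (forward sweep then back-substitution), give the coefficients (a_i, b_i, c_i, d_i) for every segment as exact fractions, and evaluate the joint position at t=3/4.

  seg 0: a=-3 b=-7/6 c=0 d=1/18
  seg 1: a=-5 b=1/3 c=1/2 d=-1/18
S(3/4) = -493/128

Δ: Δ0=-2/3, Δ1=4/3
row 1: diag=12, rhs=12; c'=1/4, d'=1
back: M1=1
M: M0=0, M1=1, M2=0
seg 0: a=-3, c=M0/2=0, d=(M1−M0)/(6·3)=1/18, b=Δ0−h0·(2M0+M1)/6=-7/6
seg 1: a=-5, c=M1/2=1/2, d=(M2−M1)/(6·3)=-1/18, b=Δ1−h1·(2M1+M2)/6=1/3
t_q=3/4 → seg 0, τ=3/4; S=-3+-7/6·τ+0·τ²+1/18·τ³=-493/128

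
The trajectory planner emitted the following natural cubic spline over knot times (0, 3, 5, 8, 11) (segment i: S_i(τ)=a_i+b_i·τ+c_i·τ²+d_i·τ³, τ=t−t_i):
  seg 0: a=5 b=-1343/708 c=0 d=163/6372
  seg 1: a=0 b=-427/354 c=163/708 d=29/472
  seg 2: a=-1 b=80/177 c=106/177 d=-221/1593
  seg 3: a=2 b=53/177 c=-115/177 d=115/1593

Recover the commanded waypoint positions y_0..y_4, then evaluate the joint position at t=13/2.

y_0 = S_0(0) = a_0 = 5
y_1 = S_1(0) = a_1 = 0
y_2 = S_2(0) = a_2 = -1
y_3 = S_3(0) = a_3 = 2
y_4 = S_3(3) = -1
t_q=13/2 is in segment 2 (τ=3/2); S_2(τ)=263/472

y_0=5 y_1=0 y_2=-1 y_3=2 y_4=-1
S(13/2) = 263/472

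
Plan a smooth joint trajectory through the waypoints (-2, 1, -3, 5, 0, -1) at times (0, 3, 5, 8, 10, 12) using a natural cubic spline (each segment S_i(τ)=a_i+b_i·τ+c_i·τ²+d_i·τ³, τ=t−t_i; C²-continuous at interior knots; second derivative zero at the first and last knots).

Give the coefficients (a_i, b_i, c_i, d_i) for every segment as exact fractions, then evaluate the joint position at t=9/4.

Δ: Δ0=1, Δ1=-2, Δ2=8/3, Δ3=-5/2, Δ4=-1/2
row 1: diag=10, rhs=-18; c'=1/5, d'=-9/5
row 2: denom=10−2·1/5=48/5; d'=(28−2·-9/5)/(48/5)=79/24
row 3: denom=10−3·5/16=145/16; d'=(-31−3·79/24)/(145/16)=-654/145
row 4: denom=8−2·32/145=1096/145; d'=(12−2·-654/145)/(1096/145)=381/137
back: M4=381/137
back: M3=-654/145−32/145·381/137=-702/137
back: M2=79/24−5/16·-702/137=2011/411
back: M1=-9/5−1/5·2011/411=-1142/411
M: M0=0, M1=-1142/411, M2=2011/411, M3=-702/137, M4=381/137, M5=0
seg 0: a=-2, c=M0/2=0, d=(M1−M0)/(6·3)=-571/3699, b=Δ0−h0·(2M0+M1)/6=982/411
seg 1: a=1, c=M1/2=-571/411, d=(M2−M1)/(6·2)=1051/1644, b=Δ1−h1·(2M1+M2)/6=-731/411
seg 2: a=-3, c=M2/2=2011/822, d=(M3−M2)/(6·3)=-4117/7398, b=Δ2−h2·(2M2+M3)/6=46/137
seg 3: a=5, c=M3/2=-351/137, d=(M4−M3)/(6·2)=361/548, b=Δ3−h3·(2M3+M4)/6=-3/274
seg 4: a=0, c=M4/2=381/274, d=(M5−M4)/(6·2)=-127/548, b=Δ4−h4·(2M4+M5)/6=-645/274
t_q=9/4 → seg 0, τ=9/4; S=-2+982/411·τ+0·τ²+-571/3699·τ³=14183/8768

  seg 0: a=-2 b=982/411 c=0 d=-571/3699
  seg 1: a=1 b=-731/411 c=-571/411 d=1051/1644
  seg 2: a=-3 b=46/137 c=2011/822 d=-4117/7398
  seg 3: a=5 b=-3/274 c=-351/137 d=361/548
  seg 4: a=0 b=-645/274 c=381/274 d=-127/548
S(9/4) = 14183/8768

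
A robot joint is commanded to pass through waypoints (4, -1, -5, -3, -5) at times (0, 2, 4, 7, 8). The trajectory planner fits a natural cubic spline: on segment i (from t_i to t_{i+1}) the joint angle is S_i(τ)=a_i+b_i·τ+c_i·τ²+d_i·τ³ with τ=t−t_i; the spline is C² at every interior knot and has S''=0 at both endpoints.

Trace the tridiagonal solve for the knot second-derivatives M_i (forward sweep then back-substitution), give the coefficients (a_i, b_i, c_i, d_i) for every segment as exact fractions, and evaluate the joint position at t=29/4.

  seg 0: a=4 b=-3881/1608 c=0 d=-139/6432
  seg 1: a=-1 b=-2149/804 c=-139/1072 d=1499/6432
  seg 2: a=-5 b=-635/1608 c=85/67 d=-1471/4824
  seg 3: a=-3 b=-817/804 c=-791/536 d=791/1608
S(29/4) = -114527/34304

Δ: Δ0=-5/2, Δ1=-2, Δ2=2/3, Δ3=-2
row 1: diag=8, rhs=3; c'=1/4, d'=3/8
row 2: denom=10−2·1/4=19/2; d'=(16−2·3/8)/(19/2)=61/38
row 3: denom=8−3·6/19=134/19; d'=(-16−3·61/38)/(134/19)=-791/268
back: M3=-791/268
back: M2=61/38−6/19·-791/268=170/67
back: M1=3/8−1/4·170/67=-139/536
M: M0=0, M1=-139/536, M2=170/67, M3=-791/268, M4=0
seg 0: a=4, c=M0/2=0, d=(M1−M0)/(6·2)=-139/6432, b=Δ0−h0·(2M0+M1)/6=-3881/1608
seg 1: a=-1, c=M1/2=-139/1072, d=(M2−M1)/(6·2)=1499/6432, b=Δ1−h1·(2M1+M2)/6=-2149/804
seg 2: a=-5, c=M2/2=85/67, d=(M3−M2)/(6·3)=-1471/4824, b=Δ2−h2·(2M2+M3)/6=-635/1608
seg 3: a=-3, c=M3/2=-791/536, d=(M4−M3)/(6·1)=791/1608, b=Δ3−h3·(2M3+M4)/6=-817/804
t_q=29/4 → seg 3, τ=1/4; S=-3+-817/804·τ+-791/536·τ²+791/1608·τ³=-114527/34304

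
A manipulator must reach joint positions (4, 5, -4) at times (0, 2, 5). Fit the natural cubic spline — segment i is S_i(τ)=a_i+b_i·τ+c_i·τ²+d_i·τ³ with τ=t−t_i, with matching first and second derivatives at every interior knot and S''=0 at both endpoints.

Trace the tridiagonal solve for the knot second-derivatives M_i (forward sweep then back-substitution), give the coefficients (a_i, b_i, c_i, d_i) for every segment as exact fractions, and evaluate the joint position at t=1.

Δ: Δ0=1/2, Δ1=-3
row 1: diag=10, rhs=-21; c'=3/10, d'=-21/10
back: M1=-21/10
M: M0=0, M1=-21/10, M2=0
seg 0: a=4, c=M0/2=0, d=(M1−M0)/(6·2)=-7/40, b=Δ0−h0·(2M0+M1)/6=6/5
seg 1: a=5, c=M1/2=-21/20, d=(M2−M1)/(6·3)=7/60, b=Δ1−h1·(2M1+M2)/6=-9/10
t_q=1 → seg 0, τ=1; S=4+6/5·τ+0·τ²+-7/40·τ³=201/40

  seg 0: a=4 b=6/5 c=0 d=-7/40
  seg 1: a=5 b=-9/10 c=-21/20 d=7/60
S(1) = 201/40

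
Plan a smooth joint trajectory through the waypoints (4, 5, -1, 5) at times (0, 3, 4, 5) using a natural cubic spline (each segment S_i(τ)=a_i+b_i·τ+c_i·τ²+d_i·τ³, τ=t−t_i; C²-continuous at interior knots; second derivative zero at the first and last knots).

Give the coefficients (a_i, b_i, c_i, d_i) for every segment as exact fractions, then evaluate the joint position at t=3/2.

Δ: Δ0=1/3, Δ1=-6, Δ2=6
row 1: diag=8, rhs=-38; c'=1/8, d'=-19/4
row 2: denom=4−1·1/8=31/8; d'=(72−1·-19/4)/(31/8)=614/31
back: M2=614/31
back: M1=-19/4−1/8·614/31=-224/31
M: M0=0, M1=-224/31, M2=614/31, M3=0
seg 0: a=4, c=M0/2=0, d=(M1−M0)/(6·3)=-112/279, b=Δ0−h0·(2M0+M1)/6=367/93
seg 1: a=5, c=M1/2=-112/31, d=(M2−M1)/(6·1)=419/93, b=Δ1−h1·(2M1+M2)/6=-641/93
seg 2: a=-1, c=M2/2=307/31, d=(M3−M2)/(6·1)=-307/93, b=Δ2−h2·(2M2+M3)/6=-56/93
t_q=3/2 → seg 0, τ=3/2; S=4+367/93·τ+0·τ²+-112/279·τ³=531/62

  seg 0: a=4 b=367/93 c=0 d=-112/279
  seg 1: a=5 b=-641/93 c=-112/31 d=419/93
  seg 2: a=-1 b=-56/93 c=307/31 d=-307/93
S(3/2) = 531/62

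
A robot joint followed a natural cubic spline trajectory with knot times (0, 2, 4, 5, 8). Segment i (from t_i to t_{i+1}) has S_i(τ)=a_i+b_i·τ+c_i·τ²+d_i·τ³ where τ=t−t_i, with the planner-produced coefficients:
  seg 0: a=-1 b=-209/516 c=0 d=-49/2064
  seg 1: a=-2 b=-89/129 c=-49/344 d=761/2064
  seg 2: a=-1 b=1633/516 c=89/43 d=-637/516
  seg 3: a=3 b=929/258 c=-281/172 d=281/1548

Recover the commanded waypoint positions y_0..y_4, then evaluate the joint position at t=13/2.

y_0=-1 y_1=-2 y_2=-1 y_3=3 y_4=4
S(13/2) = 7345/1376

y_0 = S_0(0) = a_0 = -1
y_1 = S_1(0) = a_1 = -2
y_2 = S_2(0) = a_2 = -1
y_3 = S_3(0) = a_3 = 3
y_4 = S_3(3) = 4
t_q=13/2 is in segment 3 (τ=3/2); S_3(τ)=7345/1376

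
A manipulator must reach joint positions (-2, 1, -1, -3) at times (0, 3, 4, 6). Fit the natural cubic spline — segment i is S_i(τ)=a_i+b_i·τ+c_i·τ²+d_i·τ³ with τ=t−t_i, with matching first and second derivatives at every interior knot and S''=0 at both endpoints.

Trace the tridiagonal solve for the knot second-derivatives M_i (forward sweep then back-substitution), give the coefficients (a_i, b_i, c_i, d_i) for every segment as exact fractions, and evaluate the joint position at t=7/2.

  seg 0: a=-2 b=104/47 c=0 d=-19/141
  seg 1: a=1 b=-67/47 c=-57/47 d=30/47
  seg 2: a=-1 b=-91/47 c=33/47 d=-11/94
S(7/2) = 3/47

Δ: Δ0=1, Δ1=-2, Δ2=-1
row 1: diag=8, rhs=-18; c'=1/8, d'=-9/4
row 2: denom=6−1·1/8=47/8; d'=(6−1·-9/4)/(47/8)=66/47
back: M2=66/47
back: M1=-9/4−1/8·66/47=-114/47
M: M0=0, M1=-114/47, M2=66/47, M3=0
seg 0: a=-2, c=M0/2=0, d=(M1−M0)/(6·3)=-19/141, b=Δ0−h0·(2M0+M1)/6=104/47
seg 1: a=1, c=M1/2=-57/47, d=(M2−M1)/(6·1)=30/47, b=Δ1−h1·(2M1+M2)/6=-67/47
seg 2: a=-1, c=M2/2=33/47, d=(M3−M2)/(6·2)=-11/94, b=Δ2−h2·(2M2+M3)/6=-91/47
t_q=7/2 → seg 1, τ=1/2; S=1+-67/47·τ+-57/47·τ²+30/47·τ³=3/47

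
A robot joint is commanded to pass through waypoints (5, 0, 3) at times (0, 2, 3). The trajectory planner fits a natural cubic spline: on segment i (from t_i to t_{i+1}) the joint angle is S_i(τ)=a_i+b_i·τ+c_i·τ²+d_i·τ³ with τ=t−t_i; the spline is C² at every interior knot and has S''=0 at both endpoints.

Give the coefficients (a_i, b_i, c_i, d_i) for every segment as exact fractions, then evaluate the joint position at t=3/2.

  seg 0: a=5 b=-13/3 c=0 d=11/24
  seg 1: a=0 b=7/6 c=11/4 d=-11/12
S(3/2) = 3/64

Δ: Δ0=-5/2, Δ1=3
row 1: diag=6, rhs=33; c'=1/6, d'=11/2
back: M1=11/2
M: M0=0, M1=11/2, M2=0
seg 0: a=5, c=M0/2=0, d=(M1−M0)/(6·2)=11/24, b=Δ0−h0·(2M0+M1)/6=-13/3
seg 1: a=0, c=M1/2=11/4, d=(M2−M1)/(6·1)=-11/12, b=Δ1−h1·(2M1+M2)/6=7/6
t_q=3/2 → seg 0, τ=3/2; S=5+-13/3·τ+0·τ²+11/24·τ³=3/64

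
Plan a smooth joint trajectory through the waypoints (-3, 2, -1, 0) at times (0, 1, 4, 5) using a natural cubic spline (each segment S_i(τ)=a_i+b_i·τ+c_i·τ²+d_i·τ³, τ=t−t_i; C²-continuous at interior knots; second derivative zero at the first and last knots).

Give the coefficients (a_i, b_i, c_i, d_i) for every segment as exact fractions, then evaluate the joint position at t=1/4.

Δ: Δ0=5, Δ1=-1, Δ2=1
row 1: diag=8, rhs=-36; c'=3/8, d'=-9/2
row 2: denom=8−3·3/8=55/8; d'=(12−3·-9/2)/(55/8)=204/55
back: M2=204/55
back: M1=-9/2−3/8·204/55=-324/55
M: M0=0, M1=-324/55, M2=204/55, M3=0
seg 0: a=-3, c=M0/2=0, d=(M1−M0)/(6·1)=-54/55, b=Δ0−h0·(2M0+M1)/6=329/55
seg 1: a=2, c=M1/2=-162/55, d=(M2−M1)/(6·3)=8/15, b=Δ1−h1·(2M1+M2)/6=167/55
seg 2: a=-1, c=M2/2=102/55, d=(M3−M2)/(6·1)=-34/55, b=Δ2−h2·(2M2+M3)/6=-13/55
t_q=1/4 → seg 0, τ=1/4; S=-3+329/55·τ+0·τ²+-54/55·τ³=-535/352

  seg 0: a=-3 b=329/55 c=0 d=-54/55
  seg 1: a=2 b=167/55 c=-162/55 d=8/15
  seg 2: a=-1 b=-13/55 c=102/55 d=-34/55
S(1/4) = -535/352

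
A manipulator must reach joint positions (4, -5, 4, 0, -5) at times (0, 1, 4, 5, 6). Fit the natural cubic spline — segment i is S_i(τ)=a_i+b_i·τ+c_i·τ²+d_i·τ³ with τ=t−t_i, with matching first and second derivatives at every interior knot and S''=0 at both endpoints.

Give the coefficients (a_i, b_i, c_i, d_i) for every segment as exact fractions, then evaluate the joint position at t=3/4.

  seg 0: a=4 b=-2361/212 c=0 d=453/212
  seg 1: a=-5 b=-501/106 c=1359/212 d=-271/212
  seg 2: a=4 b=-165/212 c=-270/53 d=397/212
  seg 3: a=0 b=-567/106 c=111/212 d=-37/212
S(3/4) = -46825/13568

Δ: Δ0=-9, Δ1=3, Δ2=-4, Δ3=-5
row 1: diag=8, rhs=72; c'=3/8, d'=9
row 2: denom=8−3·3/8=55/8; d'=(-42−3·9)/(55/8)=-552/55
row 3: denom=4−1·8/55=212/55; d'=(-6−1·-552/55)/(212/55)=111/106
back: M3=111/106
back: M2=-552/55−8/55·111/106=-540/53
back: M1=9−3/8·-540/53=1359/106
M: M0=0, M1=1359/106, M2=-540/53, M3=111/106, M4=0
seg 0: a=4, c=M0/2=0, d=(M1−M0)/(6·1)=453/212, b=Δ0−h0·(2M0+M1)/6=-2361/212
seg 1: a=-5, c=M1/2=1359/212, d=(M2−M1)/(6·3)=-271/212, b=Δ1−h1·(2M1+M2)/6=-501/106
seg 2: a=4, c=M2/2=-270/53, d=(M3−M2)/(6·1)=397/212, b=Δ2−h2·(2M2+M3)/6=-165/212
seg 3: a=0, c=M3/2=111/212, d=(M4−M3)/(6·1)=-37/212, b=Δ3−h3·(2M3+M4)/6=-567/106
t_q=3/4 → seg 0, τ=3/4; S=4+-2361/212·τ+0·τ²+453/212·τ³=-46825/13568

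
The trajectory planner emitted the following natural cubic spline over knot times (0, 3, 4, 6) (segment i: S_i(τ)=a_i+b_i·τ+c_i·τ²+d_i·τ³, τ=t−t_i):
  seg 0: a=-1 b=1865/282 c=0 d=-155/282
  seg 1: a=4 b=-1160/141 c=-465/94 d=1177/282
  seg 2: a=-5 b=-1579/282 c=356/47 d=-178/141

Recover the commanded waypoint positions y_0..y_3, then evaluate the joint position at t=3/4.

y_0=-1 y_1=4 y_2=-5 y_3=4
S(3/4) = 22429/6016

y_0 = S_0(0) = a_0 = -1
y_1 = S_1(0) = a_1 = 4
y_2 = S_2(0) = a_2 = -5
y_3 = S_2(2) = 4
t_q=3/4 is in segment 0 (τ=3/4); S_0(τ)=22429/6016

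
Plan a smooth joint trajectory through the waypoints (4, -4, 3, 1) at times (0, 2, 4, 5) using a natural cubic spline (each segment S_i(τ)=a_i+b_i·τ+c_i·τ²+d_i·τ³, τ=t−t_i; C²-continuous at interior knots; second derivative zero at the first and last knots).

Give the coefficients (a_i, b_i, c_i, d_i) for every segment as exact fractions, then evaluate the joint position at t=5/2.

  seg 0: a=4 b=-72/11 c=0 d=7/11
  seg 1: a=-4 b=12/11 c=42/11 d=-115/88
  seg 2: a=3 b=15/22 c=-177/44 d=59/44
S(5/2) = -1875/704

Δ: Δ0=-4, Δ1=7/2, Δ2=-2
row 1: diag=8, rhs=45; c'=1/4, d'=45/8
row 2: denom=6−2·1/4=11/2; d'=(-33−2·45/8)/(11/2)=-177/22
back: M2=-177/22
back: M1=45/8−1/4·-177/22=84/11
M: M0=0, M1=84/11, M2=-177/22, M3=0
seg 0: a=4, c=M0/2=0, d=(M1−M0)/(6·2)=7/11, b=Δ0−h0·(2M0+M1)/6=-72/11
seg 1: a=-4, c=M1/2=42/11, d=(M2−M1)/(6·2)=-115/88, b=Δ1−h1·(2M1+M2)/6=12/11
seg 2: a=3, c=M2/2=-177/44, d=(M3−M2)/(6·1)=59/44, b=Δ2−h2·(2M2+M3)/6=15/22
t_q=5/2 → seg 1, τ=1/2; S=-4+12/11·τ+42/11·τ²+-115/88·τ³=-1875/704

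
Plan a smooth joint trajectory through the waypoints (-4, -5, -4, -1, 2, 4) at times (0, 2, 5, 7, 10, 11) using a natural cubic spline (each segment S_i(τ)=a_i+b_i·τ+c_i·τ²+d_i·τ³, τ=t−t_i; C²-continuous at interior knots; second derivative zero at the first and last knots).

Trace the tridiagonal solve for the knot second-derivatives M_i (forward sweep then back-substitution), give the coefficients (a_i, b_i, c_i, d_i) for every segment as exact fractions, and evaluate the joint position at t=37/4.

Δ: Δ0=-1/2, Δ1=1/3, Δ2=3/2, Δ3=1, Δ4=2
row 1: diag=10, rhs=5; c'=3/10, d'=1/2
row 2: denom=10−3·3/10=91/10; d'=(7−3·1/2)/(91/10)=55/91
row 3: denom=10−2·20/91=870/91; d'=(-3−2·55/91)/(870/91)=-383/870
row 4: denom=8−3·91/290=2047/290; d'=(6−3·-383/870)/(2047/290)=2123/2047
back: M4=2123/2047
back: M3=-383/870−91/290·2123/2047=-4702/6141
back: M2=55/91−20/91·-4702/6141=4745/6141
back: M1=1/2−3/10·4745/6141=549/2047
M: M0=0, M1=549/2047, M2=4745/6141, M3=-4702/6141, M4=2123/2047, M5=0
seg 0: a=-4, c=M0/2=0, d=(M1−M0)/(6·2)=183/8188, b=Δ0−h0·(2M0+M1)/6=-2413/4094
seg 1: a=-5, c=M1/2=549/4094, d=(M2−M1)/(6·3)=1549/55269, b=Δ1−h1·(2M1+M2)/6=-1315/4094
seg 2: a=-4, c=M2/2=4745/12282, d=(M3−M2)/(6·2)=-3149/24564, b=Δ2−h2·(2M2+M3)/6=5077/4094
seg 3: a=-1, c=M3/2=-2351/6141, d=(M4−M3)/(6·3)=11071/110538, b=Δ3−h3·(2M3+M4)/6=15317/12282
seg 4: a=2, c=M4/2=2123/4094, d=(M5−M4)/(6·1)=-2123/12282, b=Δ4−h4·(2M4+M5)/6=10159/6141
t_q=37/4 → seg 3, τ=9/4; S=-1+15317/12282·τ+-2351/6141·τ²+11071/110538·τ³=264301/262016

  seg 0: a=-4 b=-2413/4094 c=0 d=183/8188
  seg 1: a=-5 b=-1315/4094 c=549/4094 d=1549/55269
  seg 2: a=-4 b=5077/4094 c=4745/12282 d=-3149/24564
  seg 3: a=-1 b=15317/12282 c=-2351/6141 d=11071/110538
  seg 4: a=2 b=10159/6141 c=2123/4094 d=-2123/12282
S(37/4) = 264301/262016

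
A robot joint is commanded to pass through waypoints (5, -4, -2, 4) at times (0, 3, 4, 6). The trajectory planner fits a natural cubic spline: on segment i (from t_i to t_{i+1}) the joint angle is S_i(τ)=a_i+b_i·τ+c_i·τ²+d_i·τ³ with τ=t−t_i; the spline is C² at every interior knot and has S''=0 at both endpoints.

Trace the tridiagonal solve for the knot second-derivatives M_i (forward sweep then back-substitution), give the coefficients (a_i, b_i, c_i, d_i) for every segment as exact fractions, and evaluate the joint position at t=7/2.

Δ: Δ0=-3, Δ1=2, Δ2=3
row 1: diag=8, rhs=30; c'=1/8, d'=15/4
row 2: denom=6−1·1/8=47/8; d'=(6−1·15/4)/(47/8)=18/47
back: M2=18/47
back: M1=15/4−1/8·18/47=174/47
M: M0=0, M1=174/47, M2=18/47, M3=0
seg 0: a=5, c=M0/2=0, d=(M1−M0)/(6·3)=29/141, b=Δ0−h0·(2M0+M1)/6=-228/47
seg 1: a=-4, c=M1/2=87/47, d=(M2−M1)/(6·1)=-26/47, b=Δ1−h1·(2M1+M2)/6=33/47
seg 2: a=-2, c=M2/2=9/47, d=(M3−M2)/(6·2)=-3/94, b=Δ2−h2·(2M2+M3)/6=129/47
t_q=7/2 → seg 1, τ=1/2; S=-4+33/47·τ+87/47·τ²+-26/47·τ³=-153/47

  seg 0: a=5 b=-228/47 c=0 d=29/141
  seg 1: a=-4 b=33/47 c=87/47 d=-26/47
  seg 2: a=-2 b=129/47 c=9/47 d=-3/94
S(7/2) = -153/47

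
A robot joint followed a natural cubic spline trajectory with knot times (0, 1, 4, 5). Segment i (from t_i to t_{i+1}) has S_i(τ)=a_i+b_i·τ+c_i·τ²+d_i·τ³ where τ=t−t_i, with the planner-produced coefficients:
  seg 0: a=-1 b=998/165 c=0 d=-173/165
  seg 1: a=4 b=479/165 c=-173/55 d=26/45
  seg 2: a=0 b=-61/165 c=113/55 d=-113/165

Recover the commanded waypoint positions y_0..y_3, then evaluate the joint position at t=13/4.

y_0 = S_0(0) = a_0 = -1
y_1 = S_1(0) = a_1 = 4
y_2 = S_2(0) = a_2 = 0
y_3 = S_2(1) = 1
t_q=13/4 is in segment 1 (τ=9/4); S_1(τ)=2093/1760

y_0=-1 y_1=4 y_2=0 y_3=1
S(13/4) = 2093/1760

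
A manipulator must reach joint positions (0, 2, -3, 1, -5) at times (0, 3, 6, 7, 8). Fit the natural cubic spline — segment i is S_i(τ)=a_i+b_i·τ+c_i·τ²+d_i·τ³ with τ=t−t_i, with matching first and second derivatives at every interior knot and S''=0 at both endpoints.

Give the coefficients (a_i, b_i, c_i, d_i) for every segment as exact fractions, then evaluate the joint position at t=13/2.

Δ: Δ0=2/3, Δ1=-5/3, Δ2=4, Δ3=-6
row 1: diag=12, rhs=-14; c'=1/4, d'=-7/6
row 2: denom=8−3·1/4=29/4; d'=(34−3·-7/6)/(29/4)=150/29
row 3: denom=4−1·4/29=112/29; d'=(-60−1·150/29)/(112/29)=-135/8
back: M3=-135/8
back: M2=150/29−4/29·-135/8=15/2
back: M1=-7/6−1/4·15/2=-73/24
M: M0=0, M1=-73/24, M2=15/2, M3=-135/8, M4=0
seg 0: a=0, c=M0/2=0, d=(M1−M0)/(6·3)=-73/432, b=Δ0−h0·(2M0+M1)/6=35/16
seg 1: a=2, c=M1/2=-73/48, d=(M2−M1)/(6·3)=253/432, b=Δ1−h1·(2M1+M2)/6=-19/8
seg 2: a=-3, c=M2/2=15/4, d=(M3−M2)/(6·1)=-65/16, b=Δ2−h2·(2M2+M3)/6=69/16
seg 3: a=1, c=M3/2=-135/16, d=(M4−M3)/(6·1)=45/16, b=Δ3−h3·(2M3+M4)/6=-3/8
t_q=13/2 → seg 2, τ=1/2; S=-3+69/16·τ+15/4·τ²+-65/16·τ³=-53/128

  seg 0: a=0 b=35/16 c=0 d=-73/432
  seg 1: a=2 b=-19/8 c=-73/48 d=253/432
  seg 2: a=-3 b=69/16 c=15/4 d=-65/16
  seg 3: a=1 b=-3/8 c=-135/16 d=45/16
S(13/2) = -53/128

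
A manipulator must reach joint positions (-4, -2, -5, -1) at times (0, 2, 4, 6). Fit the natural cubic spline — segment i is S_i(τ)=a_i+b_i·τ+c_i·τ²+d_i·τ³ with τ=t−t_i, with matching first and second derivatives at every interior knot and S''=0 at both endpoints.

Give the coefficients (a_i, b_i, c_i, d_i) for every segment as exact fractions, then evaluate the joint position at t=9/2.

  seg 0: a=-4 b=19/10 c=0 d=-9/40
  seg 1: a=-2 b=-4/5 c=-27/20 d=1/2
  seg 2: a=-5 b=-1/5 c=33/20 d=-11/40
S(9/2) = -1511/320

Δ: Δ0=1, Δ1=-3/2, Δ2=2
row 1: diag=8, rhs=-15; c'=1/4, d'=-15/8
row 2: denom=8−2·1/4=15/2; d'=(21−2·-15/8)/(15/2)=33/10
back: M2=33/10
back: M1=-15/8−1/4·33/10=-27/10
M: M0=0, M1=-27/10, M2=33/10, M3=0
seg 0: a=-4, c=M0/2=0, d=(M1−M0)/(6·2)=-9/40, b=Δ0−h0·(2M0+M1)/6=19/10
seg 1: a=-2, c=M1/2=-27/20, d=(M2−M1)/(6·2)=1/2, b=Δ1−h1·(2M1+M2)/6=-4/5
seg 2: a=-5, c=M2/2=33/20, d=(M3−M2)/(6·2)=-11/40, b=Δ2−h2·(2M2+M3)/6=-1/5
t_q=9/2 → seg 2, τ=1/2; S=-5+-1/5·τ+33/20·τ²+-11/40·τ³=-1511/320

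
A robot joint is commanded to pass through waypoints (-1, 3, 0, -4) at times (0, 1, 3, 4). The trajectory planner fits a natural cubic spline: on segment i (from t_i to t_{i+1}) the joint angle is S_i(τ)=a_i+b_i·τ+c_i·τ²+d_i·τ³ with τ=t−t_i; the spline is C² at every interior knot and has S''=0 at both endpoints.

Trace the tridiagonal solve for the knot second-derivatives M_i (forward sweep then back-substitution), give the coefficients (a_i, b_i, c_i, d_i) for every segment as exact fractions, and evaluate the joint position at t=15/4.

  seg 0: a=-1 b=39/8 c=0 d=-7/8
  seg 1: a=3 b=9/4 c=-21/8 d=3/8
  seg 2: a=0 b=-15/4 c=-3/8 d=1/8
S(15/4) = -1521/512

Δ: Δ0=4, Δ1=-3/2, Δ2=-4
row 1: diag=6, rhs=-33; c'=1/3, d'=-11/2
row 2: denom=6−2·1/3=16/3; d'=(-15−2·-11/2)/(16/3)=-3/4
back: M2=-3/4
back: M1=-11/2−1/3·-3/4=-21/4
M: M0=0, M1=-21/4, M2=-3/4, M3=0
seg 0: a=-1, c=M0/2=0, d=(M1−M0)/(6·1)=-7/8, b=Δ0−h0·(2M0+M1)/6=39/8
seg 1: a=3, c=M1/2=-21/8, d=(M2−M1)/(6·2)=3/8, b=Δ1−h1·(2M1+M2)/6=9/4
seg 2: a=0, c=M2/2=-3/8, d=(M3−M2)/(6·1)=1/8, b=Δ2−h2·(2M2+M3)/6=-15/4
t_q=15/4 → seg 2, τ=3/4; S=0+-15/4·τ+-3/8·τ²+1/8·τ³=-1521/512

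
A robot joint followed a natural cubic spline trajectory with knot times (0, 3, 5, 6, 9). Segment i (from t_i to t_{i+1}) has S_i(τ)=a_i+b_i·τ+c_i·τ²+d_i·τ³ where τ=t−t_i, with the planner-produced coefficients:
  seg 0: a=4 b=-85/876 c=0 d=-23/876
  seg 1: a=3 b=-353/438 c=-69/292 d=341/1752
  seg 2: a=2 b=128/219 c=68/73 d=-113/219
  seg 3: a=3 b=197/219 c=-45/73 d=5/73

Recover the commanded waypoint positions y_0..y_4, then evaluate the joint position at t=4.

y_0 = S_0(0) = a_0 = 4
y_1 = S_1(0) = a_1 = 3
y_2 = S_2(0) = a_2 = 2
y_3 = S_3(0) = a_3 = 3
y_4 = S_3(3) = 2
t_q=4 is in segment 1 (τ=1); S_1(τ)=1257/584

y_0=4 y_1=3 y_2=2 y_3=3 y_4=2
S(4) = 1257/584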